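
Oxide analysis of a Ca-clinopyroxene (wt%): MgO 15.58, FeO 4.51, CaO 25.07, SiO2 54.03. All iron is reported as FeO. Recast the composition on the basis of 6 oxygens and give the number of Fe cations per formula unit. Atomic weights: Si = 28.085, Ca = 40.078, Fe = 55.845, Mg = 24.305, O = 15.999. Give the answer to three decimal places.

MgO: 15.58/40.304 = 0.38656 mol → 0.38656 mol Mg, 0.38656 mol O.
FeO: 4.51/71.844 = 0.06277 mol → 0.06277 mol Fe, 0.06277 mol O.
CaO: 25.07/56.077 = 0.44706 mol → 0.44706 mol Ca, 0.44706 mol O.
SiO2: 54.03/60.083 = 0.89926 mol → 0.89926 mol Si, 1.79852 mol O.
Total oxygen = 2.69491 mol. Normalization factor = 6/2.69491 = 2.22642.
Fe per 6 O = 0.06277 × 2.22642 = 0.140.

0.140 Fe apfu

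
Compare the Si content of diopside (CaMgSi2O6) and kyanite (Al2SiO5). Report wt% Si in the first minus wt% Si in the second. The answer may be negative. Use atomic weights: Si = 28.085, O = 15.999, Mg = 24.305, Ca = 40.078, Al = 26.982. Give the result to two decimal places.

First mineral: 56.170 g Si in 216.547 g formula = 25.94 wt% Si.
Second mineral: 28.085 g Si in 162.044 g formula = 17.33 wt% Si.
25.94% − 17.33% gives a difference of 8.61 percentage points.

8.61 percentage points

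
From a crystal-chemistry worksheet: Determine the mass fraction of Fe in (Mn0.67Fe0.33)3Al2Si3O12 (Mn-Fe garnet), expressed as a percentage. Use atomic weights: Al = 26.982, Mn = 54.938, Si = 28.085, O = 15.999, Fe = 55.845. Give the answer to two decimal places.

M((Mn0.67Fe0.33)3Al2Si3O12) = 495.919 g/mol.
Fe contributes 0.99 × 55.845 = 55.287 g per mole.
55.287/495.919 = 0.1115 → 11.15%.

11.15 mass %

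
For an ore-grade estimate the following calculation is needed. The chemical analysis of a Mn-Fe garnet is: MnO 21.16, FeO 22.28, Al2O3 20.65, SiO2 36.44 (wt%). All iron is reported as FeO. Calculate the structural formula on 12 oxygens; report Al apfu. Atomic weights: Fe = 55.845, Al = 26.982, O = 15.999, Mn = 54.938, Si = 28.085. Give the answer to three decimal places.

2.001 Al apfu

21.16 wt% MnO ÷ 70.937 g/mol = 0.29829 mol, giving 0.29829 Mn and 0.29829 O.
22.28 wt% FeO ÷ 71.844 g/mol = 0.31012 mol, giving 0.31012 Fe and 0.31012 O.
20.65 wt% Al2O3 ÷ 101.961 g/mol = 0.20253 mol, giving 0.40506 Al and 0.60759 O.
36.44 wt% SiO2 ÷ 60.083 g/mol = 0.60649 mol, giving 0.60649 Si and 1.21298 O.
Oxygen sums to 2.42898; scaling by 12/2.42898 = 4.94035 puts the formula on 12 O.
Al: 0.40506 × 4.94035 = 2.001 atoms per formula unit.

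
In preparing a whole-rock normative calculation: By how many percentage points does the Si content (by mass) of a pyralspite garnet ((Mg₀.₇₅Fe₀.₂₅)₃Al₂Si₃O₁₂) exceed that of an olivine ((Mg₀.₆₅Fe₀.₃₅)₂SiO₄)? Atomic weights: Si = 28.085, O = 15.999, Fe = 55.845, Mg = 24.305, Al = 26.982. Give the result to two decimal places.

First mineral: 84.255 g Si in 426.777 g formula = 19.74 wt% Si.
Second mineral: 28.085 g Si in 162.769 g formula = 17.25 wt% Si.
19.74% − 17.25% gives a difference of 2.49 percentage points.

2.49 percentage points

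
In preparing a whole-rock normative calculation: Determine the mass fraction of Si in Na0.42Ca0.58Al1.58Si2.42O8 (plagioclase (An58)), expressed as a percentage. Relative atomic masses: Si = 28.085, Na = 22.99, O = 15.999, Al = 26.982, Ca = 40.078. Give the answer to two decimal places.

Molar mass of Na0.42Ca0.58Al1.58Si2.42O8: 0.42×22.99 + 0.58×40.078 + 1.58×26.982 + 2.42×28.085 + 8×15.999 = 271.490 g/mol.
Mass of Si per formula unit: 2.42 × 28.085 = 67.966 g.
Weight fraction Si = 67.966 / 271.490 = 0.2503.

25.03 weight percent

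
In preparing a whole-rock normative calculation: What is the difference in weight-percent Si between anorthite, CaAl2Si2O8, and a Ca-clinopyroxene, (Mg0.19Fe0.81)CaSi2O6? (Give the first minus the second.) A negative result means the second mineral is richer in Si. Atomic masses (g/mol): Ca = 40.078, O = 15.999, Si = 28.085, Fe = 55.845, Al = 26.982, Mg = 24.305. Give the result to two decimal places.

-3.01 percentage points

M(CaAl2Si2O8) = 278.204 g/mol, so wt% Si = 56.170/278.204 × 100 = 20.19%.
M((Mg0.19Fe0.81)CaSi2O6) = 242.094 g/mol, so wt% Si = 56.170/242.094 × 100 = 23.20%.
20.19 − 23.20 = -3.01 pp.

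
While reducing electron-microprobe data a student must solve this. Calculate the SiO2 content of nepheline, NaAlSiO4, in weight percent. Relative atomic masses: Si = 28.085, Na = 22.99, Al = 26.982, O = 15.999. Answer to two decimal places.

M(NaAlSiO4) = 142.053 g/mol; M(SiO2) = 60.083 g/mol.
Moles SiO2 per formula unit = 1 Si ÷ 1 = 1.0000.
SiO2 fraction = (1.0000 × 60.083) / 142.053 = 60.083/142.053 = 0.4230.

42.30 wt%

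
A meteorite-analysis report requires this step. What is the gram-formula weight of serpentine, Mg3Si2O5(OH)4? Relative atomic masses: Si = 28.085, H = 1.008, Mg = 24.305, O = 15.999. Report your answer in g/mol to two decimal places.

The formula mass is the sum 3×24.305 + 2×28.085 + 9×15.999 + 4×1.008.

277.11 g/mol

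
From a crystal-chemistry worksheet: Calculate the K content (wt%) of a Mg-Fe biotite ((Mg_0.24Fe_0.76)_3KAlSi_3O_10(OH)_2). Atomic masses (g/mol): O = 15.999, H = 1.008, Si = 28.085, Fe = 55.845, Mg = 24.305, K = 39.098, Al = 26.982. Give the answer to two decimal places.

Molar mass of (Mg_0.24Fe_0.76)_3KAlSi_3O_10(OH)_2: 0.72×24.305 + 2.28×55.845 + 1×39.098 + 1×26.982 + 3×28.085 + 12×15.999 + 2×1.008 = 489.165 g/mol.
Mass of K per formula unit: 1 × 39.098 = 39.098 g.
Weight fraction K = 39.098 / 489.165 = 0.0799.

7.99 wt%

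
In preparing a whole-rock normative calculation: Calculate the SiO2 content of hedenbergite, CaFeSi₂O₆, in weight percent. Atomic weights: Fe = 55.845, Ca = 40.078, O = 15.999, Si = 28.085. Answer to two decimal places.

Molar mass of CaFeSi₂O₆ = 1×40.078 + 1×55.845 + 2×28.085 + 6×15.999 = 248.087 g/mol.
Each formula unit contains 2 Si, equivalent to 2/1 = 2.0000 mol SiO2.
M(SiO2) = 1×28.085 + 2×15.999 = 60.083 g/mol.
Mass of SiO2 per formula unit = 2.0000 × 60.083 = 120.166 g.
SiO2 wt% = 120.166 / 248.087 × 100 = 48.44%.

48.44 wt%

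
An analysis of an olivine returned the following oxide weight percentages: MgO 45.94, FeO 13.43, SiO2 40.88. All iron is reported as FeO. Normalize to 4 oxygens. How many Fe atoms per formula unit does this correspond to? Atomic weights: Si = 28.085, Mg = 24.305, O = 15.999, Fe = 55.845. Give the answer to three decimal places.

0.278 Fe apfu

MgO: 45.94/40.304 = 1.13984 mol → 1.13984 mol Mg, 1.13984 mol O.
FeO: 13.43/71.844 = 0.18693 mol → 0.18693 mol Fe, 0.18693 mol O.
SiO2: 40.88/60.083 = 0.68039 mol → 0.68039 mol Si, 1.36078 mol O.
Total oxygen = 2.68755 mol. Normalization factor = 4/2.68755 = 1.48834.
Fe per 4 O = 0.18693 × 1.48834 = 0.278.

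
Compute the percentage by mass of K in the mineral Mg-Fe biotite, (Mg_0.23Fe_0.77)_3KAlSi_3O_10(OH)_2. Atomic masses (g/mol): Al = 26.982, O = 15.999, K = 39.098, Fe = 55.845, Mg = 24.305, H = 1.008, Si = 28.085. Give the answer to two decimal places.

Molar mass of (Mg_0.23Fe_0.77)_3KAlSi_3O_10(OH)_2: 0.69*24.305 + 2.31*55.845 + 1*39.098 + 1*26.982 + 3*28.085 + 12*15.999 + 2*1.008 = 490.111 g/mol.
Mass of K per formula unit: 1 × 39.098 = 39.098 g.
Weight fraction K = 39.098 / 490.111 = 0.0798.

7.98 wt%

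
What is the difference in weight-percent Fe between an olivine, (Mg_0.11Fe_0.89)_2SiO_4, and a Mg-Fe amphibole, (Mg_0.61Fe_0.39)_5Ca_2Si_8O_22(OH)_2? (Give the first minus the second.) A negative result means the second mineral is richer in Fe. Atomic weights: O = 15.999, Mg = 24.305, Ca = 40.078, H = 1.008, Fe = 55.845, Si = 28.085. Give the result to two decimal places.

Fe in (Mg_0.11Fe_0.89)_2SiO_4: molar mass 196.832 g/mol; 1.78×55.845 = 99.404 g → 50.50 wt%.
Fe in (Mg_0.61Fe_0.39)_5Ca_2Si_8O_22(OH)_2: molar mass 873.856 g/mol; 1.95×55.845 = 108.898 g → 12.46 wt%.
Difference = 50.50 − 12.46 = 38.04 percentage points.

38.04 percentage points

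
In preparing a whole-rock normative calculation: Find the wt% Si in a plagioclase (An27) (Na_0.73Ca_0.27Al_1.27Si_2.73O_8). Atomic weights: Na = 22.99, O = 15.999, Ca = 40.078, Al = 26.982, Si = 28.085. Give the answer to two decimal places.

28.77 weight percent

Molar mass of Na_0.73Ca_0.27Al_1.27Si_2.73O_8: 0.73×22.99 + 0.27×40.078 + 1.27×26.982 + 2.73×28.085 + 8×15.999 = 266.535 g/mol.
Mass of Si per formula unit: 2.73 × 28.085 = 76.672 g.
Weight fraction Si = 76.672 / 266.535 = 0.2877.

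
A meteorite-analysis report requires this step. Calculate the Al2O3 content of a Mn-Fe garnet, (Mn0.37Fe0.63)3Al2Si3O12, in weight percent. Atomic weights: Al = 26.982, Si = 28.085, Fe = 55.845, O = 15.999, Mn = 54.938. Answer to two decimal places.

Formula mass = 496.735 g/mol.
2 Al → 1.0000 mol Al2O3 per formula unit; M(Al2O3) = 101.961, so Al2O3 mass = 101.961 g.
101.961/496.735 × 100 = 20.53 wt%.

20.53 wt%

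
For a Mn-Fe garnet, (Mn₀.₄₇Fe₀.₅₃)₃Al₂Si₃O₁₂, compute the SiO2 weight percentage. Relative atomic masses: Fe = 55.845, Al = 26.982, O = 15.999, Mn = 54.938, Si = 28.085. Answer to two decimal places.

36.31 wt%

Formula mass = 496.463 g/mol.
3 Si → 3.0000 mol SiO2 per formula unit; M(SiO2) = 60.083, so SiO2 mass = 180.249 g.
180.249/496.463 × 100 = 36.31 wt%.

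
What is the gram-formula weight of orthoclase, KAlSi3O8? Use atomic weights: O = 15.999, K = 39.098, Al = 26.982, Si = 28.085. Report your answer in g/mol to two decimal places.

278.33 g/mol

K: 1 × 39.098 = 39.0980
Al: 1 × 26.982 = 26.9820
Si: 3 × 28.085 = 84.2550
O: 8 × 15.999 = 127.9920
Summing the contributions gives the formula mass.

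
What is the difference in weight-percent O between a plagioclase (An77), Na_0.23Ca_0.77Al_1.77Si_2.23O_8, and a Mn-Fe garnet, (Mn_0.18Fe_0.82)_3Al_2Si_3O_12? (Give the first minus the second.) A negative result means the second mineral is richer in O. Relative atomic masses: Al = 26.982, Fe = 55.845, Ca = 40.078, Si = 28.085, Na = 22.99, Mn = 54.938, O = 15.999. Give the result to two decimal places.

8.01 percentage points

First mineral: 127.992 g O in 274.527 g formula = 46.62 wt% O.
Second mineral: 191.988 g O in 497.252 g formula = 38.61 wt% O.
46.62% − 38.61% gives a difference of 8.01 percentage points.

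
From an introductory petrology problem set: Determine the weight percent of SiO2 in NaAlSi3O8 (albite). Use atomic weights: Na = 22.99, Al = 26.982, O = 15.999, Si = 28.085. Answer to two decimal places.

68.74 wt%

M(NaAlSi3O8) = 262.219 g/mol; M(SiO2) = 60.083 g/mol.
Moles SiO2 per formula unit = 3 Si ÷ 1 = 3.0000.
SiO2 fraction = (3.0000 × 60.083) / 262.219 = 180.249/262.219 = 0.6874.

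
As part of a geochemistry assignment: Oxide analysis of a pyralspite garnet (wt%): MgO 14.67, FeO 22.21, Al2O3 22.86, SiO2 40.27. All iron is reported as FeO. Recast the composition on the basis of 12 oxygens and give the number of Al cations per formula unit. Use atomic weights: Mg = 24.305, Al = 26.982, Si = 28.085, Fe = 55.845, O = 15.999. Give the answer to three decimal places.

2.003 Al apfu

MgO: 14.67/40.304 = 0.36398 mol → 0.36398 mol Mg, 0.36398 mol O.
FeO: 22.21/71.844 = 0.30914 mol → 0.30914 mol Fe, 0.30914 mol O.
Al2O3: 22.86/101.961 = 0.22420 mol → 0.44840 mol Al, 0.67260 mol O.
SiO2: 40.27/60.083 = 0.67024 mol → 0.67024 mol Si, 1.34048 mol O.
Total oxygen = 2.68620 mol. Normalization factor = 12/2.68620 = 4.46728.
Al per 12 O = 0.44840 × 4.46728 = 2.003.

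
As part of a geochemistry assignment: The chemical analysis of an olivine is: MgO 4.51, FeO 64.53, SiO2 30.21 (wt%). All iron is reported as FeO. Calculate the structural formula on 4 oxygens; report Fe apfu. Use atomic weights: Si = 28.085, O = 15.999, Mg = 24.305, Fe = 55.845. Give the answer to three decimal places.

1.782 Fe apfu

4.51 wt% MgO ÷ 40.304 g/mol = 0.11190 mol, giving 0.11190 Mg and 0.11190 O.
64.53 wt% FeO ÷ 71.844 g/mol = 0.89820 mol, giving 0.89820 Fe and 0.89820 O.
30.21 wt% SiO2 ÷ 60.083 g/mol = 0.50280 mol, giving 0.50280 Si and 1.00560 O.
Oxygen sums to 2.01570; scaling by 4/2.01570 = 1.98442 puts the formula on 4 O.
Fe: 0.89820 × 1.98442 = 1.782 atoms per formula unit.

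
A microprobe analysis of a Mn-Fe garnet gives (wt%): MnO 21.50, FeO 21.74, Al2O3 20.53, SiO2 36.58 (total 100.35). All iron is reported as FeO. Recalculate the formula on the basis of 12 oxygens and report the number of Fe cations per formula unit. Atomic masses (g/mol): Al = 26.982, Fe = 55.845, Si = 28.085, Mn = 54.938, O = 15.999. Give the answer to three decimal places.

MnO (M=70.937): mol = 0.30309; Mn = 0.30309, O = 0.30309.
FeO (M=71.844): mol = 0.30260; Fe = 0.30260, O = 0.30260.
Al2O3 (M=101.961): mol = 0.20135; Al = 0.40270, O = 0.60405.
SiO2 (M=60.083): mol = 0.60882; Si = 0.60882, O = 1.21764.
ΣO = 2.42738; factor = 12/ΣO = 4.94360.
Fe apfu = 0.30260 × 4.94360 = 1.496.

1.496 Fe apfu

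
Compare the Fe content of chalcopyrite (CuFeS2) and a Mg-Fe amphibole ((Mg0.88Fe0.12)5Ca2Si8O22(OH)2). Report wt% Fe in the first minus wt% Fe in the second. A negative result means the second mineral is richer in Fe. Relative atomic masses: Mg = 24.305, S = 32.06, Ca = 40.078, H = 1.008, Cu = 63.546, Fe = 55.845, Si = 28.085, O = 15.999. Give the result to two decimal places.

M(CuFeS2) = 183.511 g/mol, so wt% Fe = 55.845/183.511 × 100 = 30.43%.
M((Mg0.88Fe0.12)5Ca2Si8O22(OH)2) = 831.277 g/mol, so wt% Fe = 33.507/831.277 × 100 = 4.03%.
30.43 − 4.03 = 26.40 pp.

26.40 percentage points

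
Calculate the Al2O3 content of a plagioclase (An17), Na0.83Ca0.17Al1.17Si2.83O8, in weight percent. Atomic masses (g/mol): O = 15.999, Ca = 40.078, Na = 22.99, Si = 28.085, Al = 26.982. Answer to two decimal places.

Formula mass = 264.936 g/mol.
1.17 Al → 0.5850 mol Al2O3 per formula unit; M(Al2O3) = 101.961, so Al2O3 mass = 59.647 g.
59.647/264.936 × 100 = 22.51 wt%.

22.51 wt%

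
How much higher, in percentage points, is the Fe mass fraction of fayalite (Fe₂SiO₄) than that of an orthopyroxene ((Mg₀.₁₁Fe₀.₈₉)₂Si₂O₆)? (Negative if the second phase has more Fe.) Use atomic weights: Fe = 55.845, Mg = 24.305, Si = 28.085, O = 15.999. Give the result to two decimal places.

16.12 percentage points

Fe in Fe₂SiO₄: molar mass 203.771 g/mol; 2×55.845 = 111.690 g → 54.81 wt%.
Fe in (Mg₀.₁₁Fe₀.₈₉)₂Si₂O₆: molar mass 256.915 g/mol; 1.78×55.845 = 99.404 g → 38.69 wt%.
Difference = 54.81 − 38.69 = 16.12 percentage points.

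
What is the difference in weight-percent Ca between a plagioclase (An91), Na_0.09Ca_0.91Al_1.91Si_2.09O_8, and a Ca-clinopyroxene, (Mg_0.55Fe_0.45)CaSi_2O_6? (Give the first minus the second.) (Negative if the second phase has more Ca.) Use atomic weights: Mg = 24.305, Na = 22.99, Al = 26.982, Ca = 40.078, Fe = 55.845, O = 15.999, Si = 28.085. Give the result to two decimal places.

M(Na_0.09Ca_0.91Al_1.91Si_2.09O_8) = 276.765 g/mol, so wt% Ca = 36.471/276.765 × 100 = 13.18%.
M((Mg_0.55Fe_0.45)CaSi_2O_6) = 230.740 g/mol, so wt% Ca = 40.078/230.740 × 100 = 17.37%.
13.18 − 17.37 = -4.19 pp.

-4.19 percentage points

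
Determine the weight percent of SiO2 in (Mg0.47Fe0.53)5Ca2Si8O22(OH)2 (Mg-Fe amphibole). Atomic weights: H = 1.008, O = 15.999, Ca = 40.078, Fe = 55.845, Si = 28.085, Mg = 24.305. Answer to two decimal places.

53.65 wt%

M((Mg0.47Fe0.53)5Ca2Si8O22(OH)2) = 895.934 g/mol; M(SiO2) = 60.083 g/mol.
Moles SiO2 per formula unit = 8 Si ÷ 1 = 8.0000.
SiO2 fraction = (8.0000 × 60.083) / 895.934 = 480.664/895.934 = 0.5365.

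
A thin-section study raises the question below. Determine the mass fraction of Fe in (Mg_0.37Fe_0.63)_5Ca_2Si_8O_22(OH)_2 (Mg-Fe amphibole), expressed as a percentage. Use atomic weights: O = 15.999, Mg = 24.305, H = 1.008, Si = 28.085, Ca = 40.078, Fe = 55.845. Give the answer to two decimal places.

19.29 weight percent

Formula mass = 1.85×24.305 + 3.15×55.845 + 2×40.078 + 8×28.085 + 24×15.999 + 2×1.008 = 911.704 g/mol, of which 175.912 g is Fe.
So Fe makes up 175.912/911.704 = 0.1929 of the mass, i.e. 19.29%.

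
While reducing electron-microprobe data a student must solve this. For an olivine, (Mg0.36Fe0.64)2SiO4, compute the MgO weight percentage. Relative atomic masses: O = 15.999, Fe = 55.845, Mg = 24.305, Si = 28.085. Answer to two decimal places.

16.03 wt%

Formula mass = 181.062 g/mol.
0.72 Mg → 0.7200 mol MgO per formula unit; M(MgO) = 40.304, so MgO mass = 29.019 g.
29.019/181.062 × 100 = 16.03 wt%.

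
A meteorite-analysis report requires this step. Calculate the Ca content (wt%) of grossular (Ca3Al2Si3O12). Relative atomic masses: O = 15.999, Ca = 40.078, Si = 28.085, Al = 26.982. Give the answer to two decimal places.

26.69 wt%

Molar mass of Ca3Al2Si3O12: 3×40.078 + 2×26.982 + 3×28.085 + 12×15.999 = 450.441 g/mol.
Mass of Ca per formula unit: 3 × 40.078 = 120.234 g.
Weight fraction Ca = 120.234 / 450.441 = 0.2669.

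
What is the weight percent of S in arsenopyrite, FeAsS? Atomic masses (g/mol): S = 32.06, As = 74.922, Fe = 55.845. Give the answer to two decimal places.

Formula mass = 1·55.845 + 1·74.922 + 1·32.06 = 162.827 g/mol, of which 32.060 g is S.
So S makes up 32.060/162.827 = 0.1969 of the mass, i.e. 19.69%.

19.69 wt%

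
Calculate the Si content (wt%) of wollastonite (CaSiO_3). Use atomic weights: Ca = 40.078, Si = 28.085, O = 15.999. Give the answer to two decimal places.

Formula mass = 1×40.078 + 1×28.085 + 3×15.999 = 116.160 g/mol, of which 28.085 g is Si.
So Si makes up 28.085/116.160 = 0.2418 of the mass, i.e. 24.18%.

24.18 wt%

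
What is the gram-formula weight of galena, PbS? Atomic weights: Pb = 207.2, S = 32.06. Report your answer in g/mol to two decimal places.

The formula mass is the sum 1(207.2) + 1(32.06).

239.26 g/mol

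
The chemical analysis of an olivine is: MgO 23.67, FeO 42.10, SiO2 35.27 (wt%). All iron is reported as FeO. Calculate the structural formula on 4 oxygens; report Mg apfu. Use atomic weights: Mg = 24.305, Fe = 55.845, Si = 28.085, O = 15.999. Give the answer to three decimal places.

1.001 Mg apfu

23.67 wt% MgO ÷ 40.304 g/mol = 0.58729 mol, giving 0.58729 Mg and 0.58729 O.
42.10 wt% FeO ÷ 71.844 g/mol = 0.58599 mol, giving 0.58599 Fe and 0.58599 O.
35.27 wt% SiO2 ÷ 60.083 g/mol = 0.58702 mol, giving 0.58702 Si and 1.17404 O.
Oxygen sums to 2.34732; scaling by 4/2.34732 = 1.70407 puts the formula on 4 O.
Mg: 0.58729 × 1.70407 = 1.001 atoms per formula unit.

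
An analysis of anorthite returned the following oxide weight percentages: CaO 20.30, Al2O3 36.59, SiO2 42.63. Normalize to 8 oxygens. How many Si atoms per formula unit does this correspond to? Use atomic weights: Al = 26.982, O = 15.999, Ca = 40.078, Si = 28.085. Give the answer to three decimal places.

CaO (M=56.077): mol = 0.36200; Ca = 0.36200, O = 0.36200.
Al2O3 (M=101.961): mol = 0.35886; Al = 0.71772, O = 1.07658.
SiO2 (M=60.083): mol = 0.70952; Si = 0.70952, O = 1.41904.
ΣO = 2.85762; factor = 8/ΣO = 2.79953.
Si apfu = 0.70952 × 2.79953 = 1.986.

1.986 Si apfu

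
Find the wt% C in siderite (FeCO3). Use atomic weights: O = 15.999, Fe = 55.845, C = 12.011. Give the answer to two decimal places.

10.37 mass %

Formula mass = 1*55.845 + 1*12.011 + 3*15.999 = 115.853 g/mol, of which 12.011 g is C.
So C makes up 12.011/115.853 = 0.1037 of the mass, i.e. 10.37%.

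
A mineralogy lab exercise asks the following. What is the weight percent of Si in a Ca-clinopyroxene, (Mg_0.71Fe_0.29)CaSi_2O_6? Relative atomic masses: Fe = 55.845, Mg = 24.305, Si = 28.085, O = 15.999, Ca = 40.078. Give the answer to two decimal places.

24.89 wt%

Formula mass = 0.71·24.305 + 0.29·55.845 + 1·40.078 + 2·28.085 + 6·15.999 = 225.694 g/mol, of which 56.170 g is Si.
So Si makes up 56.170/225.694 = 0.2489 of the mass, i.e. 24.89%.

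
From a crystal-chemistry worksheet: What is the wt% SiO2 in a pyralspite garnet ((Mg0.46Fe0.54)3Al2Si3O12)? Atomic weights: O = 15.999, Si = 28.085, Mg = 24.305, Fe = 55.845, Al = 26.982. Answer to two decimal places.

39.68 wt%

M((Mg0.46Fe0.54)3Al2Si3O12) = 454.217 g/mol; M(SiO2) = 60.083 g/mol.
Moles SiO2 per formula unit = 3 Si ÷ 1 = 3.0000.
SiO2 fraction = (3.0000 × 60.083) / 454.217 = 180.249/454.217 = 0.3968.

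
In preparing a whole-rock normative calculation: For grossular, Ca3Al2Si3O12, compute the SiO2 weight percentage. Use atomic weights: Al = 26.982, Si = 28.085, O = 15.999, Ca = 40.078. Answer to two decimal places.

40.02 wt%

M(Ca3Al2Si3O12) = 450.441 g/mol; M(SiO2) = 60.083 g/mol.
Moles SiO2 per formula unit = 3 Si ÷ 1 = 3.0000.
SiO2 fraction = (3.0000 × 60.083) / 450.441 = 180.249/450.441 = 0.4002.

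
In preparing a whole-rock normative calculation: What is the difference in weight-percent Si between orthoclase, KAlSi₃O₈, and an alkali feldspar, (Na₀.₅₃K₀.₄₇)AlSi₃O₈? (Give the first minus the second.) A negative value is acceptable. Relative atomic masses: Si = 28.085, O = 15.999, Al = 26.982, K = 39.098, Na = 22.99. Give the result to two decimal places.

-0.96 percentage points

M(KAlSi₃O₈) = 278.327 g/mol, so wt% Si = 84.255/278.327 × 100 = 30.27%.
M((Na₀.₅₃K₀.₄₇)AlSi₃O₈) = 269.790 g/mol, so wt% Si = 84.255/269.790 × 100 = 31.23%.
30.27 − 31.23 = -0.96 pp.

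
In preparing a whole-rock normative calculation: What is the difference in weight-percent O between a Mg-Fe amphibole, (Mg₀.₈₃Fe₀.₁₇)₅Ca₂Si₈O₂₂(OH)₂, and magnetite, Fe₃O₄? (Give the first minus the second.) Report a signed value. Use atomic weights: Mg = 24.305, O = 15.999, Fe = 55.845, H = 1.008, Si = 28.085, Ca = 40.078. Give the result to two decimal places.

First mineral: 383.976 g O in 839.162 g formula = 45.76 wt% O.
Second mineral: 63.996 g O in 231.531 g formula = 27.64 wt% O.
45.76% − 27.64% gives a difference of 18.12 percentage points.

18.12 percentage points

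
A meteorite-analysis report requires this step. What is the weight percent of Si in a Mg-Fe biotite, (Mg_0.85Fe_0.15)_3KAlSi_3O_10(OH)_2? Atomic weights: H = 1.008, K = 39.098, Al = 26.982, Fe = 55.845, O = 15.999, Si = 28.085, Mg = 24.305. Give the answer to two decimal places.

Formula mass = 2.55·24.305 + 0.45·55.845 + 1·39.098 + 1·26.982 + 3·28.085 + 12·15.999 + 2·1.008 = 431.447 g/mol, of which 84.255 g is Si.
So Si makes up 84.255/431.447 = 0.1953 of the mass, i.e. 19.53%.

19.53 wt%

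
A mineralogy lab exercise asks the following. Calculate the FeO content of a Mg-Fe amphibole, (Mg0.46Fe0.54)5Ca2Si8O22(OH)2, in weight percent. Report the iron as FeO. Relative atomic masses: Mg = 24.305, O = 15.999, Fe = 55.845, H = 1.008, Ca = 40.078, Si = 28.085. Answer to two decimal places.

21.61 wt%

M((Mg0.46Fe0.54)5Ca2Si8O22(OH)2) = 897.511 g/mol; M(FeO) = 71.844 g/mol.
Moles FeO per formula unit = 2.70 Fe ÷ 1 = 2.7000.
FeO fraction = (2.7000 × 71.844) / 897.511 = 193.979/897.511 = 0.2161.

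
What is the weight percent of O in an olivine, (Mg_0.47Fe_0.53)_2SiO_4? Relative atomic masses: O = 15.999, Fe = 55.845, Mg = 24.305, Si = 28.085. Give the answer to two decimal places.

36.75 wt%

Formula mass = 0.94*24.305 + 1.06*55.845 + 1*28.085 + 4*15.999 = 174.123 g/mol, of which 63.996 g is O.
So O makes up 63.996/174.123 = 0.3675 of the mass, i.e. 36.75%.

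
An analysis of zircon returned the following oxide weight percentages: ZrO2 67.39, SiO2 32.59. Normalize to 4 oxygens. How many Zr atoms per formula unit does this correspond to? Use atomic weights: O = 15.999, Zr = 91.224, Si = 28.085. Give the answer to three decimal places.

1.004 Zr apfu

ZrO2: 67.39/123.222 = 0.54690 mol → 0.54690 mol Zr, 1.09380 mol O.
SiO2: 32.59/60.083 = 0.54242 mol → 0.54242 mol Si, 1.08484 mol O.
Total oxygen = 2.17864 mol. Normalization factor = 4/2.17864 = 1.83601.
Zr per 4 O = 0.54690 × 1.83601 = 1.004.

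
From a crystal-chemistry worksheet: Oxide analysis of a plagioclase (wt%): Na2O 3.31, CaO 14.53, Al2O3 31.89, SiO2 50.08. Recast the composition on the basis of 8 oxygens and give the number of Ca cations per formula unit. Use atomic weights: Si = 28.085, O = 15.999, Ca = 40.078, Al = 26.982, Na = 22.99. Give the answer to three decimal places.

3.31 wt% Na2O ÷ 61.979 g/mol = 0.05341 mol, giving 0.10682 Na and 0.05341 O.
14.53 wt% CaO ÷ 56.077 g/mol = 0.25911 mol, giving 0.25911 Ca and 0.25911 O.
31.89 wt% Al2O3 ÷ 101.961 g/mol = 0.31277 mol, giving 0.62554 Al and 0.93831 O.
50.08 wt% SiO2 ÷ 60.083 g/mol = 0.83351 mol, giving 0.83351 Si and 1.66702 O.
Oxygen sums to 2.91785; scaling by 8/2.91785 = 2.74174 puts the formula on 8 O.
Ca: 0.25911 × 2.74174 = 0.710 atoms per formula unit.

0.710 Ca apfu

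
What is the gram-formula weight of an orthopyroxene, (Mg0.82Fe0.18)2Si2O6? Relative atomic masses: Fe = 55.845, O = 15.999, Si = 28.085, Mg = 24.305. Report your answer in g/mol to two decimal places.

The formula mass is the sum 1.64·24.305 + 0.36·55.845 + 2·28.085 + 6·15.999.

212.13 g/mol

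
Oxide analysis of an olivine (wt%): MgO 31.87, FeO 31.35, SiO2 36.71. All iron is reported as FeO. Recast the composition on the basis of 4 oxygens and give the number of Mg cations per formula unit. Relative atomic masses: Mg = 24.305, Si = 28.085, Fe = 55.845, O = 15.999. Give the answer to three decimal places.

31.87 wt% MgO ÷ 40.304 g/mol = 0.79074 mol, giving 0.79074 Mg and 0.79074 O.
31.35 wt% FeO ÷ 71.844 g/mol = 0.43636 mol, giving 0.43636 Fe and 0.43636 O.
36.71 wt% SiO2 ÷ 60.083 g/mol = 0.61099 mol, giving 0.61099 Si and 1.22198 O.
Oxygen sums to 2.44908; scaling by 4/2.44908 = 1.63327 puts the formula on 4 O.
Mg: 0.79074 × 1.63327 = 1.291 atoms per formula unit.

1.291 Mg apfu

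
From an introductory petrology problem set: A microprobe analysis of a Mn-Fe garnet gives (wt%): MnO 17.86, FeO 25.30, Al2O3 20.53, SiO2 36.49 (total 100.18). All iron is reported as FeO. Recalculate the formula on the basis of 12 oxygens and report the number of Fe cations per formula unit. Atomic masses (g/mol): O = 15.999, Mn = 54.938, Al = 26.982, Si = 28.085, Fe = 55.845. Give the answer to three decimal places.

MnO: 17.86/70.937 = 0.25177 mol → 0.25177 mol Mn, 0.25177 mol O.
FeO: 25.30/71.844 = 0.35215 mol → 0.35215 mol Fe, 0.35215 mol O.
Al2O3: 20.53/101.961 = 0.20135 mol → 0.40270 mol Al, 0.60405 mol O.
SiO2: 36.49/60.083 = 0.60733 mol → 0.60733 mol Si, 1.21466 mol O.
Total oxygen = 2.42263 mol. Normalization factor = 12/2.42263 = 4.95329.
Fe per 12 O = 0.35215 × 4.95329 = 1.744.

1.744 Fe apfu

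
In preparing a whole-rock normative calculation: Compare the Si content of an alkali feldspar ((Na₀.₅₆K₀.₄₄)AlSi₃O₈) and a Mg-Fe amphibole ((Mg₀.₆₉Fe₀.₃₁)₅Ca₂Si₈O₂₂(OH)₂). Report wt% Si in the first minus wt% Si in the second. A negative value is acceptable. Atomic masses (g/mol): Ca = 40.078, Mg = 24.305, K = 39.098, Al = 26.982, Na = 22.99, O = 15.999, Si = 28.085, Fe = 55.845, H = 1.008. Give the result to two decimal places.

First mineral: 84.255 g Si in 269.307 g formula = 31.29 wt% Si.
Second mineral: 224.680 g Si in 861.240 g formula = 26.09 wt% Si.
31.29% − 26.09% gives a difference of 5.20 percentage points.

5.20 percentage points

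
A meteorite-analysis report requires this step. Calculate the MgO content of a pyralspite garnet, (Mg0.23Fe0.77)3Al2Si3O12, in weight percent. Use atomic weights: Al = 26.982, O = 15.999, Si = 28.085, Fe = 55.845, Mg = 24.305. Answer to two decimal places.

M((Mg0.23Fe0.77)3Al2Si3O12) = 475.979 g/mol; M(MgO) = 40.304 g/mol.
Moles MgO per formula unit = 0.69 Mg ÷ 1 = 0.6900.
MgO fraction = (0.6900 × 40.304) / 475.979 = 27.810/475.979 = 0.0584.

5.84 wt%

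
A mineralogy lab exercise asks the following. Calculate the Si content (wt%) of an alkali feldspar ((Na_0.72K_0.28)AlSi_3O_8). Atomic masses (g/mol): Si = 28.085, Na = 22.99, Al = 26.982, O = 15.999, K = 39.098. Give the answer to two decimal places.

31.59 wt%

Molar mass of (Na_0.72K_0.28)AlSi_3O_8: 0.72×22.99 + 0.28×39.098 + 1×26.982 + 3×28.085 + 8×15.999 = 266.729 g/mol.
Mass of Si per formula unit: 3 × 28.085 = 84.255 g.
Weight fraction Si = 84.255 / 266.729 = 0.3159.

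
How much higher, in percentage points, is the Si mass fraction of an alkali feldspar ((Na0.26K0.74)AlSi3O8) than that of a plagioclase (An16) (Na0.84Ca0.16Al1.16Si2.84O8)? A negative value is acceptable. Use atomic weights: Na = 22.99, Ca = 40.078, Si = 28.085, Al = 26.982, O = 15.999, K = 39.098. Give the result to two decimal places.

M((Na0.26K0.74)AlSi3O8) = 274.139 g/mol, so wt% Si = 84.255/274.139 × 100 = 30.73%.
M(Na0.84Ca0.16Al1.16Si2.84O8) = 264.777 g/mol, so wt% Si = 79.761/264.777 × 100 = 30.12%.
30.73 − 30.12 = 0.61 pp.

0.61 percentage points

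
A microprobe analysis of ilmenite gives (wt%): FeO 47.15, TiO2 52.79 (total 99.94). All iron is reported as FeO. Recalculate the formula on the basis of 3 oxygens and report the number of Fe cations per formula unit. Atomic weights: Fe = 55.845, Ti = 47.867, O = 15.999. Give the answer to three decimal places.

0.995 Fe apfu

FeO (M=71.844): mol = 0.65628; Fe = 0.65628, O = 0.65628.
TiO2 (M=79.865): mol = 0.66099; Ti = 0.66099, O = 1.32198.
ΣO = 1.97826; factor = 3/ΣO = 1.51648.
Fe apfu = 0.65628 × 1.51648 = 0.995.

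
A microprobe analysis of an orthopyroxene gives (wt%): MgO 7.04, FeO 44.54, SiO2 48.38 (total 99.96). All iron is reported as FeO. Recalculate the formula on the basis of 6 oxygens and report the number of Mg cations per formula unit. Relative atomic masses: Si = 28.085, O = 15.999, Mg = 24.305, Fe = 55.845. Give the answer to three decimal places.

0.436 Mg apfu

MgO (M=40.304): mol = 0.17467; Mg = 0.17467, O = 0.17467.
FeO (M=71.844): mol = 0.61995; Fe = 0.61995, O = 0.61995.
SiO2 (M=60.083): mol = 0.80522; Si = 0.80522, O = 1.61044.
ΣO = 2.40506; factor = 6/ΣO = 2.49474.
Mg apfu = 0.17467 × 2.49474 = 0.436.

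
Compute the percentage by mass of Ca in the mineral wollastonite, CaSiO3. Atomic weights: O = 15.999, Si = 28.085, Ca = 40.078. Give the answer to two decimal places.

34.50 weight percent

M(CaSiO3) = 116.160 g/mol.
Ca contributes 1 × 40.078 = 40.078 g per mole.
40.078/116.160 = 0.3450 → 34.50%.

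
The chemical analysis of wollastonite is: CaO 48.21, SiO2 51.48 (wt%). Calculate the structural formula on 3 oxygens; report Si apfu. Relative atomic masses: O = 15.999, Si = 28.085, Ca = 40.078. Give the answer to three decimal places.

CaO: 48.21/56.077 = 0.85971 mol → 0.85971 mol Ca, 0.85971 mol O.
SiO2: 51.48/60.083 = 0.85681 mol → 0.85681 mol Si, 1.71362 mol O.
Total oxygen = 2.57333 mol. Normalization factor = 3/2.57333 = 1.16580.
Si per 3 O = 0.85681 × 1.16580 = 0.999.

0.999 Si apfu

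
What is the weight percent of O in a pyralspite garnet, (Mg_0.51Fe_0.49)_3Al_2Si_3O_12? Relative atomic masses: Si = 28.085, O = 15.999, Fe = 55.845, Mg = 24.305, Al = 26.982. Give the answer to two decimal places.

Formula mass = 1.53·24.305 + 1.47·55.845 + 2·26.982 + 3·28.085 + 12·15.999 = 449.486 g/mol, of which 191.988 g is O.
So O makes up 191.988/449.486 = 0.4271 of the mass, i.e. 42.71%.

42.71 wt%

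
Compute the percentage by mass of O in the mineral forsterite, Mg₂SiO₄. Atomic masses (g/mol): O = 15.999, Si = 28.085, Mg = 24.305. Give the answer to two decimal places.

45.49 mass %

Molar mass of Mg₂SiO₄: 2×24.305 + 1×28.085 + 4×15.999 = 140.691 g/mol.
Mass of O per formula unit: 4 × 15.999 = 63.996 g.
Weight fraction O = 63.996 / 140.691 = 0.4549.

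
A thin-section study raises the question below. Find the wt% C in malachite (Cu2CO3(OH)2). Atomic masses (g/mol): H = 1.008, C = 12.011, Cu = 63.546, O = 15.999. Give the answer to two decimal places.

Formula mass = 2·63.546 + 1·12.011 + 5·15.999 + 2·1.008 = 221.114 g/mol, of which 12.011 g is C.
So C makes up 12.011/221.114 = 0.0543 of the mass, i.e. 5.43%.

5.43 mass %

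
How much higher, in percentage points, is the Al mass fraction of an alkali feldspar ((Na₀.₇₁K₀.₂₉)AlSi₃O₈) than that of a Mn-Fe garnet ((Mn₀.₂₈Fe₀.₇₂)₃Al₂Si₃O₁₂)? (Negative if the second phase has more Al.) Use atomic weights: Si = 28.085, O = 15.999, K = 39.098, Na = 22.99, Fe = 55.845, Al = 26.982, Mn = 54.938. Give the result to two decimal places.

Al in (Na₀.₇₁K₀.₂₉)AlSi₃O₈: molar mass 266.890 g/mol; 1×26.982 = 26.982 g → 10.11 wt%.
Al in (Mn₀.₂₈Fe₀.₇₂)₃Al₂Si₃O₁₂: molar mass 496.980 g/mol; 2×26.982 = 53.964 g → 10.86 wt%.
Difference = 10.11 − 10.86 = -0.75 percentage points.

-0.75 percentage points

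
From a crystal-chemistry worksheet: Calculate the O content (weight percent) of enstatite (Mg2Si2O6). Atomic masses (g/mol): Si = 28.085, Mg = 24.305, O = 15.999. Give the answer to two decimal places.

47.81 weight percent

Molar mass of Mg2Si2O6: 2×24.305 + 2×28.085 + 6×15.999 = 200.774 g/mol.
Mass of O per formula unit: 6 × 15.999 = 95.994 g.
Weight fraction O = 95.994 / 200.774 = 0.4781.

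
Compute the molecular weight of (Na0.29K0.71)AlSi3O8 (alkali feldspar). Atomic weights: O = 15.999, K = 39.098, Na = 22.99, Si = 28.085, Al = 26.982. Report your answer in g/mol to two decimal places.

273.66 g/mol

Na: 0.29 × 22.99 = 6.6671
K: 0.71 × 39.098 = 27.7596
Al: 1 × 26.982 = 26.9820
Si: 3 × 28.085 = 84.2550
O: 8 × 15.999 = 127.9920
Summing the contributions gives the formula mass.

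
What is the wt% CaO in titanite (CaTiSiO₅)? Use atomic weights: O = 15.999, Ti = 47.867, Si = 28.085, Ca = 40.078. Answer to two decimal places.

28.61 wt%

M(CaTiSiO₅) = 196.025 g/mol; M(CaO) = 56.077 g/mol.
Moles CaO per formula unit = 1 Ca ÷ 1 = 1.0000.
CaO fraction = (1.0000 × 56.077) / 196.025 = 56.077/196.025 = 0.2861.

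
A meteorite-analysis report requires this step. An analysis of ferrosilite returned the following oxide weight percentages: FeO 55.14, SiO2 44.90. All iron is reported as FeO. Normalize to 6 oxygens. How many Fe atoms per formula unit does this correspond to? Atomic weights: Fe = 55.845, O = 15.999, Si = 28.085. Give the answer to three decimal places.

2.036 Fe apfu

FeO: 55.14/71.844 = 0.76750 mol → 0.76750 mol Fe, 0.76750 mol O.
SiO2: 44.90/60.083 = 0.74730 mol → 0.74730 mol Si, 1.49460 mol O.
Total oxygen = 2.26210 mol. Normalization factor = 6/2.26210 = 2.65240.
Fe per 6 O = 0.76750 × 2.65240 = 2.036.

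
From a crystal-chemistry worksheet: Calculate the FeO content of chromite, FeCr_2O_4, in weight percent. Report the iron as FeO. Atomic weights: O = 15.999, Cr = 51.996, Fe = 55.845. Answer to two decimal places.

Formula mass = 223.833 g/mol.
1 Fe → 1.0000 mol FeO per formula unit; M(FeO) = 71.844, so FeO mass = 71.844 g.
71.844/223.833 × 100 = 32.10 wt%.

32.10 wt%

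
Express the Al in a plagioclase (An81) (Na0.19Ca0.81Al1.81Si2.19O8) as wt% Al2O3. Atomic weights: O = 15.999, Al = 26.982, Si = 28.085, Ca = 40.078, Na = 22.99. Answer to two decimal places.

33.53 wt%

Molar mass of Na0.19Ca0.81Al1.81Si2.19O8 = 0.19·22.99 + 0.81·40.078 + 1.81·26.982 + 2.19·28.085 + 8·15.999 = 275.167 g/mol.
Each formula unit contains 1.81 Al, equivalent to 1.81/2 = 0.9050 mol Al2O3.
M(Al2O3) = 2×26.982 + 3×15.999 = 101.961 g/mol.
Mass of Al2O3 per formula unit = 0.9050 × 101.961 = 92.275 g.
Al2O3 wt% = 92.275 / 275.167 × 100 = 33.53%.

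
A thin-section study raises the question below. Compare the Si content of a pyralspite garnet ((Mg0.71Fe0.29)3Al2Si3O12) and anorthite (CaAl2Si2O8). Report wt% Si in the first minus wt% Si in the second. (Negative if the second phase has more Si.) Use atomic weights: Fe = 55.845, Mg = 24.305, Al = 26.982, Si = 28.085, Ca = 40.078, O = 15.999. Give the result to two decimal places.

-0.62 percentage points

Si in (Mg0.71Fe0.29)3Al2Si3O12: molar mass 430.562 g/mol; 3×28.085 = 84.255 g → 19.57 wt%.
Si in CaAl2Si2O8: molar mass 278.204 g/mol; 2×28.085 = 56.170 g → 20.19 wt%.
Difference = 19.57 − 20.19 = -0.62 percentage points.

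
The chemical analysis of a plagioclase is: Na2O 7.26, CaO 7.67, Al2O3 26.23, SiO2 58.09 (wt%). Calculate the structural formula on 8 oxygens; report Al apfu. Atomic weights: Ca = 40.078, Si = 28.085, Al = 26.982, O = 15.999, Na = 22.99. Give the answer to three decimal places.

1.391 Al apfu

Na2O: 7.26/61.979 = 0.11714 mol → 0.23428 mol Na, 0.11714 mol O.
CaO: 7.67/56.077 = 0.13678 mol → 0.13678 mol Ca, 0.13678 mol O.
Al2O3: 26.23/101.961 = 0.25726 mol → 0.51452 mol Al, 0.77178 mol O.
SiO2: 58.09/60.083 = 0.96683 mol → 0.96683 mol Si, 1.93366 mol O.
Total oxygen = 2.95936 mol. Normalization factor = 8/2.95936 = 2.70329.
Al per 8 O = 0.51452 × 2.70329 = 1.391.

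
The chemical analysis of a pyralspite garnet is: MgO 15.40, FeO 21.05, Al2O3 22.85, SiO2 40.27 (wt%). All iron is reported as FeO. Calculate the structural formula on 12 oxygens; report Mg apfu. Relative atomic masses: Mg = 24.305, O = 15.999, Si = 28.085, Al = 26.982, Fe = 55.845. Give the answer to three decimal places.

1.706 Mg apfu

15.40 wt% MgO ÷ 40.304 g/mol = 0.38210 mol, giving 0.38210 Mg and 0.38210 O.
21.05 wt% FeO ÷ 71.844 g/mol = 0.29300 mol, giving 0.29300 Fe and 0.29300 O.
22.85 wt% Al2O3 ÷ 101.961 g/mol = 0.22411 mol, giving 0.44822 Al and 0.67233 O.
40.27 wt% SiO2 ÷ 60.083 g/mol = 0.67024 mol, giving 0.67024 Si and 1.34048 O.
Oxygen sums to 2.68791; scaling by 12/2.68791 = 4.46444 puts the formula on 12 O.
Mg: 0.38210 × 4.46444 = 1.706 atoms per formula unit.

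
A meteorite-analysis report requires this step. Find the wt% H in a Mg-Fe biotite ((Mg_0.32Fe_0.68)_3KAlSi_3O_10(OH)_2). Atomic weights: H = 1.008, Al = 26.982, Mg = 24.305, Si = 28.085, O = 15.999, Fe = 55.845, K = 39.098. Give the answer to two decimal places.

0.42 wt%

Molar mass of (Mg_0.32Fe_0.68)_3KAlSi_3O_10(OH)_2: 0.96×24.305 + 2.04×55.845 + 1×39.098 + 1×26.982 + 3×28.085 + 12×15.999 + 2×1.008 = 481.596 g/mol.
Mass of H per formula unit: 2 × 1.008 = 2.016 g.
Weight fraction H = 2.016 / 481.596 = 0.0042.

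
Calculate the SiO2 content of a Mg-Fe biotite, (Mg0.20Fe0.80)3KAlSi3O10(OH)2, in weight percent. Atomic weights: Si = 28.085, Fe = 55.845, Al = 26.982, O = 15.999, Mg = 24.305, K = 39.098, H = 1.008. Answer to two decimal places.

36.57 wt%

Formula mass = 492.950 g/mol.
3 Si → 3.0000 mol SiO2 per formula unit; M(SiO2) = 60.083, so SiO2 mass = 180.249 g.
180.249/492.950 × 100 = 36.57 wt%.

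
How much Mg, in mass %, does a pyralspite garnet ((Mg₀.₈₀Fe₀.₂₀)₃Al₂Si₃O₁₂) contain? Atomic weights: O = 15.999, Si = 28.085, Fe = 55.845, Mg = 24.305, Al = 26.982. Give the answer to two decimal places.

13.82 mass %

Molar mass of (Mg₀.₈₀Fe₀.₂₀)₃Al₂Si₃O₁₂: 2.40×24.305 + 0.60×55.845 + 2×26.982 + 3×28.085 + 12×15.999 = 422.046 g/mol.
Mass of Mg per formula unit: 2.40 × 24.305 = 58.332 g.
Weight fraction Mg = 58.332 / 422.046 = 0.1382.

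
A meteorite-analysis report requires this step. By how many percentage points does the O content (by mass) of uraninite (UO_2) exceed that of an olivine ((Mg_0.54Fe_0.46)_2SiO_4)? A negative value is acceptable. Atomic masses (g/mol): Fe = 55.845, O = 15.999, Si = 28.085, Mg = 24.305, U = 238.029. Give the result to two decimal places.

O in UO_2: molar mass 270.027 g/mol; 2×15.999 = 31.998 g → 11.85 wt%.
O in (Mg_0.54Fe_0.46)_2SiO_4: molar mass 169.708 g/mol; 4×15.999 = 63.996 g → 37.71 wt%.
Difference = 11.85 − 37.71 = -25.86 percentage points.

-25.86 percentage points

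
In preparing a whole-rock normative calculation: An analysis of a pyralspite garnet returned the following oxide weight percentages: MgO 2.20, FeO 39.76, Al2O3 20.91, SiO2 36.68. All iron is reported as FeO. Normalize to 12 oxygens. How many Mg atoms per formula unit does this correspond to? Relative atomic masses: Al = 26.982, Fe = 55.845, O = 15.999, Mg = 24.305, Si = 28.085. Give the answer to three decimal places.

MgO: 2.20/40.304 = 0.05459 mol → 0.05459 mol Mg, 0.05459 mol O.
FeO: 39.76/71.844 = 0.55342 mol → 0.55342 mol Fe, 0.55342 mol O.
Al2O3: 20.91/101.961 = 0.20508 mol → 0.41016 mol Al, 0.61524 mol O.
SiO2: 36.68/60.083 = 0.61049 mol → 0.61049 mol Si, 1.22098 mol O.
Total oxygen = 2.44423 mol. Normalization factor = 12/2.44423 = 4.90952.
Mg per 12 O = 0.05459 × 4.90952 = 0.268.

0.268 Mg apfu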